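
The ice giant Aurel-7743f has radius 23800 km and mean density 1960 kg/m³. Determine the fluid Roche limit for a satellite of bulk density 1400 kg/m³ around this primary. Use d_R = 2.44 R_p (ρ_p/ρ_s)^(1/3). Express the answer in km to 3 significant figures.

65000 km

d_R = 2.44 × 23800 km × (1960/1400)^(1/3)
    = 65000 km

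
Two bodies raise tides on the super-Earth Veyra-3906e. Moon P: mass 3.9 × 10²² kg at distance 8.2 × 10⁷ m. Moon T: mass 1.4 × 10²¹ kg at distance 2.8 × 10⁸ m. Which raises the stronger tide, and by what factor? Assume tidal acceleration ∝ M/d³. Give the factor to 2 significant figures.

Moon P, by a factor of ≈ 1100

The tide-raising term goes as M/d³ (the gradient of a 1/d² field).
Moon P: (3.9 × 10²²) / (8.2 × 10⁷)³ = 7.073 × 10⁻²
Moon T: (1.4 × 10²¹) / (2.8 × 10⁸)³ = 6.378 × 10⁻⁵
Ratio (larger/smaller) = 1100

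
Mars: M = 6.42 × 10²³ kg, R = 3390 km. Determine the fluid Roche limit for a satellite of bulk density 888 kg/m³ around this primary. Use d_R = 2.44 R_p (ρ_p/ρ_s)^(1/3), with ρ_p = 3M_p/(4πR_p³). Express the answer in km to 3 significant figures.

13600 km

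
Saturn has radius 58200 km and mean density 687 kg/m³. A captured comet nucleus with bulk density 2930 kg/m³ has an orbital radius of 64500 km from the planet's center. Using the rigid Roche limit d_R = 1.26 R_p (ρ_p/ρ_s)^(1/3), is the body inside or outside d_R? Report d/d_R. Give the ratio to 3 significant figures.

d_R = 1.26 × (58200 km) × (687/2930)^(1/3) = 45220 km
d/d_R = (64500) / (45220) = 1.43
Since d/d_R > 1, the body is outside the Roche limit.

outside; d/d_R ≈ 1.43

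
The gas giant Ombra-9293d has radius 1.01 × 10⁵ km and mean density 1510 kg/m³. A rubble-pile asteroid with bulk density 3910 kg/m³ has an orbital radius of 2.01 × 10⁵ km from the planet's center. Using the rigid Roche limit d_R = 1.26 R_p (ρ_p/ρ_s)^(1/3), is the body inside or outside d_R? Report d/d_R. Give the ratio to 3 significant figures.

outside; d/d_R ≈ 2.17

d_R = 1.26 × (1.01 × 10⁵ km) × (1510/3910)^(1/3) = 92670 km
d/d_R = (2.01 × 10⁵) / (92670) = 2.17
Since d/d_R > 1, the body is outside the Roche limit.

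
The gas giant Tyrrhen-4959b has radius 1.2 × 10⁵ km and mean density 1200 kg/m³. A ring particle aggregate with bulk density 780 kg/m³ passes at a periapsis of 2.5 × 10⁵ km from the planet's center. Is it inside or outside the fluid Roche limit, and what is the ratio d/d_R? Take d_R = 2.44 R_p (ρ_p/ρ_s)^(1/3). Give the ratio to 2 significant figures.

inside; d/d_R ≈ 0.74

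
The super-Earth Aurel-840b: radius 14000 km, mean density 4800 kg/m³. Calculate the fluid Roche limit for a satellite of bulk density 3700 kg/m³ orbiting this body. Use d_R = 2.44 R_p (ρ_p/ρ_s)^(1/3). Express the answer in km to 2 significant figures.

d_R = 2.44 × 14000 km × (4800/3700)^(1/3)
    = 37000 km

37000 km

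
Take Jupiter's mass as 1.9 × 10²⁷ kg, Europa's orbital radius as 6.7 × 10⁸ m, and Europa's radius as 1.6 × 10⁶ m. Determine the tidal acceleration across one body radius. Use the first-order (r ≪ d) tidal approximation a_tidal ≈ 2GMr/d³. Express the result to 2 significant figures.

1.3 × 10⁻³ m/s²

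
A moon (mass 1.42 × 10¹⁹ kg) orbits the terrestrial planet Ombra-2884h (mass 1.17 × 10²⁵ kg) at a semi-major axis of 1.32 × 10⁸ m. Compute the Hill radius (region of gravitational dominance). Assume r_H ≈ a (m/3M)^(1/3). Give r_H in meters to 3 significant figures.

9.76 × 10⁵ m

r_H ≈ a (m/3M)^(1/3)
    = (1.32 × 10⁸) × (1.42 × 10¹⁹ / (3 × 1.17 × 10²⁵))^(1/3)
    = 9.76 × 10⁵ m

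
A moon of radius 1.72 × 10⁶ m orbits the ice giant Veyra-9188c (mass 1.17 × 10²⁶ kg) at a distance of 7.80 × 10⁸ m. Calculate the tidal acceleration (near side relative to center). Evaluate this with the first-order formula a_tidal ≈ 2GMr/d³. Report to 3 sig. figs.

a_tidal = 2GMr/d³
        = 2 × (6.674 × 10⁻¹¹) × (1.17 × 10²⁶) × (1.72 × 10⁶) / (7.80 × 10⁸)³
        = 5.66 × 10⁻⁵ m/s²

5.66 × 10⁻⁵ m/s²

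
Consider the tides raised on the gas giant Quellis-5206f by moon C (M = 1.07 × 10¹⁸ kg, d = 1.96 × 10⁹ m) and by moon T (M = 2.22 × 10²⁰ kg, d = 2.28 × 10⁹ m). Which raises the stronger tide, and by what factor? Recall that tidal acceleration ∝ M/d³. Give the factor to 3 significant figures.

Moon T, by a factor of ≈ 132

The tide-raising term goes as M/d³ (the gradient of a 1/d² field).
Moon C: (1.07 × 10¹⁸) / (1.96 × 10⁹)³ = 1.421 × 10⁻¹⁰
Moon T: (2.22 × 10²⁰) / (2.28 × 10⁹)³ = 1.873 × 10⁻⁸
Ratio (larger/smaller) = 132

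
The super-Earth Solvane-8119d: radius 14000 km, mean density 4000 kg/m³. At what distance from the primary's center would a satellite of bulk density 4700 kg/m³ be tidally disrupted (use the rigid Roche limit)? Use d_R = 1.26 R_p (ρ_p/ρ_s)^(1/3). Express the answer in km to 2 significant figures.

17000 km

d_R = 1.26 × 14000 km × (4000/4700)^(1/3)
    = 17000 km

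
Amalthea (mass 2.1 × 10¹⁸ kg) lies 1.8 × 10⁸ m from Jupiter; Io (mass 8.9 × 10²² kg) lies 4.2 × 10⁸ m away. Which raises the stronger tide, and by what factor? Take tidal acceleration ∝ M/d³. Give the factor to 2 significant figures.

Io, by a factor of ≈ 3300

Tidal acceleration ∝ M/d³, so compare M/d³ for each.
Amalthea: (2.1 × 10¹⁸) / (1.8 × 10⁸)³ = 3.601 × 10⁻⁷
Io: (8.9 × 10²²) / (4.2 × 10⁸)³ = 1.201 × 10⁻³
Ratio (larger/smaller) = 3300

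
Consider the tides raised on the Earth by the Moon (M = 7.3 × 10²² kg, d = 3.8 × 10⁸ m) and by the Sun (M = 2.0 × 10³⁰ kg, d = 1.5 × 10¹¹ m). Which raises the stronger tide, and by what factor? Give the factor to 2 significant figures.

Tidal stretch scales as M/d³; compute that for each body.
The Moon: (7.3 × 10²²) / (3.8 × 10⁸)³ = 1.330 × 10⁻³
The Sun: (2.0 × 10³⁰) / (1.5 × 10¹¹)³ = 5.926 × 10⁻⁴
Ratio (larger/smaller) = 2.2

The Moon, by a factor of ≈ 2.2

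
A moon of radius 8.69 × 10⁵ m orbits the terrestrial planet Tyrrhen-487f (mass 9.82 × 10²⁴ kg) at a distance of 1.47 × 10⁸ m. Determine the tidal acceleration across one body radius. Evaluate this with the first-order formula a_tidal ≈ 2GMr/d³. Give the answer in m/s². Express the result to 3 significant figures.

3.59 × 10⁻⁴ m/s²

Δg = 2GMr/d³
   = 2 × (6.674 × 10⁻¹¹) × (9.82 × 10²⁴) × (8.69 × 10⁵) / (1.47 × 10⁸)³
   = 3.59 × 10⁻⁴ m/s²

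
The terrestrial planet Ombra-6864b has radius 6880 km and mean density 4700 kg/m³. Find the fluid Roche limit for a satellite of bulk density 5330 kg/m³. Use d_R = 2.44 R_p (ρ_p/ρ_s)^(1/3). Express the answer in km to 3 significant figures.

d_R = 2.44 × 6880 km × (4700/5330)^(1/3)
    = 16100 km

16100 km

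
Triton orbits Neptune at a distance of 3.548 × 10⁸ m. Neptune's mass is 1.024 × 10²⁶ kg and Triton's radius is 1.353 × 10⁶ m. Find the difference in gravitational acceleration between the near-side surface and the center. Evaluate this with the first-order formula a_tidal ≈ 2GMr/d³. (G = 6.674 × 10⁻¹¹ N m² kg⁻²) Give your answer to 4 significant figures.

4.141 × 10⁻⁴ m/s²

Δg = 2GMr/d³
   = 2 × (6.674 × 10⁻¹¹) × (1.024 × 10²⁶) × (1.353 × 10⁶) / (3.548 × 10⁸)³
   = 4.141 × 10⁻⁴ m/s²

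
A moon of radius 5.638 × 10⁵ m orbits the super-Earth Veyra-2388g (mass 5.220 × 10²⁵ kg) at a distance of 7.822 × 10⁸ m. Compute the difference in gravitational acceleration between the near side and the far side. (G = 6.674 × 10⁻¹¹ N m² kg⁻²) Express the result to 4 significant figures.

1.642 × 10⁻⁵ m/s²

Δg = 4GMr/d³
   = 4 × (6.674 × 10⁻¹¹) × (5.220 × 10²⁵) × (5.638 × 10⁵) / (7.822 × 10⁸)³
   = 1.642 × 10⁻⁵ m/s²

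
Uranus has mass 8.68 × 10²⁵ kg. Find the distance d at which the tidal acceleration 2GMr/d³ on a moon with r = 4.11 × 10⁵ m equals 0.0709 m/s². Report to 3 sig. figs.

2GMr/d³ = a_tidal  ⇒  d = (2GMr / a_tidal)^(1/3)
d = (2 × 6.674×10⁻¹¹ × (8.68 × 10²⁵) × (4.11 × 10⁵) / (0.0709))^(1/3)
  = 4.06 × 10⁷ m

4.06 × 10⁷ m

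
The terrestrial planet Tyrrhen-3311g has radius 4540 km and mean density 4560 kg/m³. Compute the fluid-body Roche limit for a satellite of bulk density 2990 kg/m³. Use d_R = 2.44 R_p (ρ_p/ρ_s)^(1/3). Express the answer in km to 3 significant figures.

12800 km

d_R = 2.44 × 4540 km × (4560/2990)^(1/3)
    = 12800 km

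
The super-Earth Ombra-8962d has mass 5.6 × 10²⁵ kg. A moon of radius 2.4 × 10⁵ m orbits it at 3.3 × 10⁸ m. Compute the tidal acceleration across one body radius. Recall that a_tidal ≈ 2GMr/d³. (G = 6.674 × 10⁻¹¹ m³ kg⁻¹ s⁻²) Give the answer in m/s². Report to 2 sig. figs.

5.0 × 10⁻⁵ m/s²

Since r ≪ d, expand the inverse-square field across one radius to get the leading 2GMr/d³ term.
Δg = 2GMr/d³
   = 2 × (6.674 × 10⁻¹¹) × (5.6 × 10²⁵) × (2.4 × 10⁵) / (3.3 × 10⁸)³
   = 5.0 × 10⁻⁵ m/s²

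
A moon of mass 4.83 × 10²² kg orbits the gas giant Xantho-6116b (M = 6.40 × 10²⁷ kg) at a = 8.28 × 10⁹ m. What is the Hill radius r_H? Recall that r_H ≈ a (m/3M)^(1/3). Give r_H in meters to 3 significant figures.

1.13 × 10⁸ m

r_H ≈ a (m/3M)^(1/3)
    = (8.28 × 10⁹) × (4.83 × 10²² / (3 × 6.40 × 10²⁷))^(1/3)
    = 1.13 × 10⁸ m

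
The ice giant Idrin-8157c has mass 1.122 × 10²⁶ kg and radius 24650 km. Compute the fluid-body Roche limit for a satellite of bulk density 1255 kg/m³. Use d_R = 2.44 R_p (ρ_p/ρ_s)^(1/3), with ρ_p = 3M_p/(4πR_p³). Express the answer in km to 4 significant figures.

67680 km

ρ_p = 3M_p/(4πR_p³) = 3 × (1.122 × 10²⁶) / (4π × (2.465 × 10⁷ m)³) = 1788 kg/m³
d_R = 2.44 × 24650 km × (1788/1255)^(1/3)
    = 67680 km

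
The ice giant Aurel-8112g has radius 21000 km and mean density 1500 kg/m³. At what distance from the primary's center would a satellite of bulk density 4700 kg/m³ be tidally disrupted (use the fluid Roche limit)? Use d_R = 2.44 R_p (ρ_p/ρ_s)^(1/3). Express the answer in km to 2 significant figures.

35000 km

d_R = 2.44 × 21000 km × (1500/4700)^(1/3)
    = 35000 km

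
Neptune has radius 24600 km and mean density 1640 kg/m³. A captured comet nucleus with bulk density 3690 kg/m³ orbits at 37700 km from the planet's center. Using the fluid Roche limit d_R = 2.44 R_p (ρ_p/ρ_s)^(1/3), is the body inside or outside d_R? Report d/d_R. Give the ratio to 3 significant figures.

inside; d/d_R ≈ 0.823

d_R = 2.44 × (24600 km) × (1640/3690)^(1/3) = 45810 km
d/d_R = (37700) / (45810) = 0.823
Since d/d_R < 1, the body is inside the Roche limit.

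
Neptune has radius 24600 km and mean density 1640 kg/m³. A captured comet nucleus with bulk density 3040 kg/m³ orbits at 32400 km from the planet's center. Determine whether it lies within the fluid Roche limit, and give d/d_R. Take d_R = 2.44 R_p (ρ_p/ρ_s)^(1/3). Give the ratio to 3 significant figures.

inside; d/d_R ≈ 0.663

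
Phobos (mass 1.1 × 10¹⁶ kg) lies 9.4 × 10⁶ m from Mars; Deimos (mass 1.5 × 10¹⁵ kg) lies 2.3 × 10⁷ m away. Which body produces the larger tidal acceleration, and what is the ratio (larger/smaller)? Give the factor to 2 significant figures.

Compare M/d³ for the two perturbers:
Phobos: (1.1 × 10¹⁶) / (9.4 × 10⁶)³ = 1.324 × 10⁻⁵
Deimos: (1.5 × 10¹⁵) / (2.3 × 10⁷)³ = 1.233 × 10⁻⁷
Ratio (larger/smaller) = 110

Phobos, by a factor of ≈ 110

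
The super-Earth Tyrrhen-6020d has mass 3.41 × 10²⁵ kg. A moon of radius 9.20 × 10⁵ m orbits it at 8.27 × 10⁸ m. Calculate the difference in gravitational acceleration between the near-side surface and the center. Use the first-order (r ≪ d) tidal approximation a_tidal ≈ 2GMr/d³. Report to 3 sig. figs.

7.40 × 10⁻⁶ m/s²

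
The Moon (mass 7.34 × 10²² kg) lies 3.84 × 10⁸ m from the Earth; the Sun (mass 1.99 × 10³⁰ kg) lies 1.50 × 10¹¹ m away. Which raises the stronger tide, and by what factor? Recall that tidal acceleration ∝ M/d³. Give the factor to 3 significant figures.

The Moon, by a factor of ≈ 2.20

The tide-raising term goes as M/d³ (the gradient of a 1/d² field).
The Moon: (7.34 × 10²²) / (3.84 × 10⁸)³ = 1.296 × 10⁻³
The Sun: (1.99 × 10³⁰) / (1.50 × 10¹¹)³ = 5.896 × 10⁻⁴
Ratio (larger/smaller) = 2.20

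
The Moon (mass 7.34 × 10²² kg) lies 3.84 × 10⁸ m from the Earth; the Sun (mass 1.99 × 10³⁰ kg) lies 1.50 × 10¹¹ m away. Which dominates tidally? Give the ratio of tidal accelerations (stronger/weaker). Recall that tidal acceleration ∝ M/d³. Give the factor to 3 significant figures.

The Moon, by a factor of ≈ 2.20

Compare M/d³ for the two perturbers:
The Moon: (7.34 × 10²²) / (3.84 × 10⁸)³ = 1.296 × 10⁻³
The Sun: (1.99 × 10³⁰) / (1.50 × 10¹¹)³ = 5.896 × 10⁻⁴
Ratio (larger/smaller) = 2.20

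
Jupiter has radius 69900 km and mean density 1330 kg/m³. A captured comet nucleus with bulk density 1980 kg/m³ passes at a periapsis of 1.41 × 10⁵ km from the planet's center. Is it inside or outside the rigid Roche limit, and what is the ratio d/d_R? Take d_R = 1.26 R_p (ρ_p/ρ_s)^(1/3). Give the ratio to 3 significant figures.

d_R = 1.26 × (69900 km) × (1330/1980)^(1/3) = 77130 km
d/d_R = (1.41 × 10⁵) / (77130) = 1.83
Since d/d_R > 1, the body is outside the Roche limit.

outside; d/d_R ≈ 1.83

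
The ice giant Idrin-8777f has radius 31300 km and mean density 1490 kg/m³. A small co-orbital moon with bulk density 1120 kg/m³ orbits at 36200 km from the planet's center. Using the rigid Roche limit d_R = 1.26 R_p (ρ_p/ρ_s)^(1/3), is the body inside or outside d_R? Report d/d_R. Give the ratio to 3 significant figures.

inside; d/d_R ≈ 0.835

d_R = 1.26 × (31300 km) × (1490/1120)^(1/3) = 43370 km
d/d_R = (36200) / (43370) = 0.835
Since d/d_R < 1, the body is inside the Roche limit.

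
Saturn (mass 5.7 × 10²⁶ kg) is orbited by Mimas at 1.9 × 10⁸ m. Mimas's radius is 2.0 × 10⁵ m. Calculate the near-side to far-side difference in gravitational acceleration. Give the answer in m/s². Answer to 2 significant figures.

4.4 × 10⁻³ m/s²

Δg = 4GMr/d³
   = 4 × (6.674 × 10⁻¹¹) × (5.7 × 10²⁶) × (2.0 × 10⁵) / (1.9 × 10⁸)³
   = 4.4 × 10⁻³ m/s²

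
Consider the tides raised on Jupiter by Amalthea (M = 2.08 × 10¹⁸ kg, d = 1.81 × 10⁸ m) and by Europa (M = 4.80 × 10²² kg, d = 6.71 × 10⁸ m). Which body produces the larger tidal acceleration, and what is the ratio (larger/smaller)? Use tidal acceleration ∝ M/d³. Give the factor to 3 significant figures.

Compare M/d³ for the two perturbers:
Amalthea: (2.08 × 10¹⁸) / (1.81 × 10⁸)³ = 3.508 × 10⁻⁷
Europa: (4.80 × 10²²) / (6.71 × 10⁸)³ = 1.589 × 10⁻⁴
Ratio (larger/smaller) = 453

Europa, by a factor of ≈ 453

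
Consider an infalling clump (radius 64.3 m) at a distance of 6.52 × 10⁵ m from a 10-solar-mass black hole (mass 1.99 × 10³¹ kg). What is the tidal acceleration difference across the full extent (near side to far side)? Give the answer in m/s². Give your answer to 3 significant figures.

1.23 × 10⁶ m/s²

a_tidal = 4GMr/d³
        = 4 × (6.674 × 10⁻¹¹) × (1.99 × 10³¹) × (64.3) / (6.52 × 10⁵)³
        = 1.23 × 10⁶ m/s²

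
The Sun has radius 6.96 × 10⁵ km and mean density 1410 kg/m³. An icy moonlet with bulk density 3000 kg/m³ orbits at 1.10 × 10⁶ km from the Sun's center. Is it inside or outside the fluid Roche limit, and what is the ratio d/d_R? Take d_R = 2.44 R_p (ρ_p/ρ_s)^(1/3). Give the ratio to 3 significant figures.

d_R = 2.44 × (6.96 × 10⁵ km) × (1410/3000)^(1/3) = 1.320 × 10⁶ km
d/d_R = (1.10 × 10⁶) / (1.320 × 10⁶) = 0.833
Since d/d_R < 1, the body is inside the Roche limit.

inside; d/d_R ≈ 0.833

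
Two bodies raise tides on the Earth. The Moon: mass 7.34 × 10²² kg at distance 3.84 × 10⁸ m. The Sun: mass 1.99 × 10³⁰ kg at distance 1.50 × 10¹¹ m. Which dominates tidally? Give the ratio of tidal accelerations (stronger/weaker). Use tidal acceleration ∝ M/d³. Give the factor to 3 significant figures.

The Moon, by a factor of ≈ 2.20

Tidal acceleration ∝ M/d³, so compare M/d³ for each.
The Moon: (7.34 × 10²²) / (3.84 × 10⁸)³ = 1.296 × 10⁻³
The Sun: (1.99 × 10³⁰) / (1.50 × 10¹¹)³ = 5.896 × 10⁻⁴
Ratio (larger/smaller) = 2.20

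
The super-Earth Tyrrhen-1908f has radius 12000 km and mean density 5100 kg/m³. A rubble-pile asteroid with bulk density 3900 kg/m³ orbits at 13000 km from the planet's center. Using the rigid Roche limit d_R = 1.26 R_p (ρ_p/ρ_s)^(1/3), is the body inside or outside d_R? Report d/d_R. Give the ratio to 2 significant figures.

d_R = 1.26 × (12000 km) × (5100/3900)^(1/3) = 16530 km
d/d_R = (13000) / (16530) = 0.79
Since d/d_R < 1, the body is inside the Roche limit.

inside; d/d_R ≈ 0.79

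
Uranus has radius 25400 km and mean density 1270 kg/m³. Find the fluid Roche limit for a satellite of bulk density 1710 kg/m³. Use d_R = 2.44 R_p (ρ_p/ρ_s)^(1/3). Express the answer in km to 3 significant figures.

d_R = 2.44 × 25400 km × (1270/1710)^(1/3)
    = 56100 km

56100 km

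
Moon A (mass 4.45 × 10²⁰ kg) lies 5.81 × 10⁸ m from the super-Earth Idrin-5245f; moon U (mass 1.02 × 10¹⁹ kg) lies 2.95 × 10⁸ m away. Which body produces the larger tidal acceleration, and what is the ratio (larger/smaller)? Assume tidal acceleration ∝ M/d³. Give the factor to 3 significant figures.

Moon A, by a factor of ≈ 5.71

Tidal stretch scales as M/d³; compute that for each body.
Moon A: (4.45 × 10²⁰) / (5.81 × 10⁸)³ = 2.269 × 10⁻⁶
Moon U: (1.02 × 10¹⁹) / (2.95 × 10⁸)³ = 3.973 × 10⁻⁷
Ratio (larger/smaller) = 5.71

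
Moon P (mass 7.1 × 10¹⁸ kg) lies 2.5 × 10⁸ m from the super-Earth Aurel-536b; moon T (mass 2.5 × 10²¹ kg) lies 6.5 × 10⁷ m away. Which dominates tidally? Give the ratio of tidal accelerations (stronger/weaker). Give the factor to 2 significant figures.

Moon T, by a factor of ≈ 20000

The tide-raising term goes as M/d³ (the gradient of a 1/d² field).
Moon P: (7.1 × 10¹⁸) / (2.5 × 10⁸)³ = 4.544 × 10⁻⁷
Moon T: (2.5 × 10²¹) / (6.5 × 10⁷)³ = 9.103 × 10⁻³
Ratio (larger/smaller) = 20000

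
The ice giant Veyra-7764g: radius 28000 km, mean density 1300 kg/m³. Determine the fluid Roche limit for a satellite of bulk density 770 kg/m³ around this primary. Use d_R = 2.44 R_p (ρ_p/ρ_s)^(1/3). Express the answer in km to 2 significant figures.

81000 km

d_R = 2.44 × 28000 km × (1300/770)^(1/3)
    = 81000 km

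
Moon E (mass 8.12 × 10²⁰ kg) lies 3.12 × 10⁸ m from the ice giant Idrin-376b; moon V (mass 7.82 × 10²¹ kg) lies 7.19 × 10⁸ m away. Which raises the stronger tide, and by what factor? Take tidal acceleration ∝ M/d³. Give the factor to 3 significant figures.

Compare M/d³ for the two perturbers:
Moon E: (8.12 × 10²⁰) / (3.12 × 10⁸)³ = 2.674 × 10⁻⁵
Moon V: (7.82 × 10²¹) / (7.19 × 10⁸)³ = 2.104 × 10⁻⁵
Ratio (larger/smaller) = 1.27

Moon E, by a factor of ≈ 1.27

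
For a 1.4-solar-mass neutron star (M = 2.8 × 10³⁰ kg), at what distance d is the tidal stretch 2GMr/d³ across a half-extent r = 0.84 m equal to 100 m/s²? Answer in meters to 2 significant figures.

1.5 × 10⁶ m

2GMr/d³ = a_tidal  ⇒  d = (2GMr / a_tidal)^(1/3)
d = (2 × 6.674×10⁻¹¹ × (2.8 × 10³⁰) × (0.84) / (100))^(1/3)
  = 1.5 × 10⁶ m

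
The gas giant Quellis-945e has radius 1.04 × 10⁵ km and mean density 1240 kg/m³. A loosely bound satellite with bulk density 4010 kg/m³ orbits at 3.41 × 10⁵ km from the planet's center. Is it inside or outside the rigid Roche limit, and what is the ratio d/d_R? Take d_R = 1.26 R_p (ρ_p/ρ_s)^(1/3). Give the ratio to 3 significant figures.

d_R = 1.26 × (1.04 × 10⁵ km) × (1240/4010)^(1/3) = 88610 km
d/d_R = (3.41 × 10⁵) / (88610) = 3.85
Since d/d_R > 1, the body is outside the Roche limit.

outside; d/d_R ≈ 3.85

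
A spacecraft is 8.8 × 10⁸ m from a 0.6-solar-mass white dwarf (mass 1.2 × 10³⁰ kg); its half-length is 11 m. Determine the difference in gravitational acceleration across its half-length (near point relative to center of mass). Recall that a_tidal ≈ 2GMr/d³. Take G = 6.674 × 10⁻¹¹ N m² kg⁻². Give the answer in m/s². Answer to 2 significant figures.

2.6 × 10⁻⁶ m/s²

Δa = 2GMr/d³
   = 2 × (6.674 × 10⁻¹¹) × (1.2 × 10³⁰) × (11) / (8.8 × 10⁸)³
   = 2.6 × 10⁻⁶ m/s²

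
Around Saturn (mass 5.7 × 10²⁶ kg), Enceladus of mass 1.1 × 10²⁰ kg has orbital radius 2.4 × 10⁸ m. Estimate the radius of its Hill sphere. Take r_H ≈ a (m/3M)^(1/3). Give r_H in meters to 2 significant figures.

r_H ≈ a (m/3M)^(1/3)
    = (2.4 × 10⁸) × (1.1 × 10²⁰ / (3 × 5.7 × 10²⁶))^(1/3)
    = 9.6 × 10⁵ m

9.6 × 10⁵ m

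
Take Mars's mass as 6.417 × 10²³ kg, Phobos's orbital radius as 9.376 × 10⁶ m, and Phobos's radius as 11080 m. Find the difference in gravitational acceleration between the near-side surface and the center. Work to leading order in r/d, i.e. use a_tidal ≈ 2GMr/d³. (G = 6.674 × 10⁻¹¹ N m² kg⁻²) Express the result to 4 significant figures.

1.151 × 10⁻³ m/s²

Δg = 2GMr/d³
   = 2 × (6.674 × 10⁻¹¹) × (6.417 × 10²³) × (11080) / (9.376 × 10⁶)³
   = 1.151 × 10⁻³ m/s²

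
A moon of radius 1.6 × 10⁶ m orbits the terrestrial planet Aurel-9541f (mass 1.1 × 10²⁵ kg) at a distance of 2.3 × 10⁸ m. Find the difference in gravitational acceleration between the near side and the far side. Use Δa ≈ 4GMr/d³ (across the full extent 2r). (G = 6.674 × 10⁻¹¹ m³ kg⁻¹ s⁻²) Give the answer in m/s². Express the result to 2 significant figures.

3.9 × 10⁻⁴ m/s²

Differencing GM/(d−r)² and GM/(d+r)² to first order in r/d gives 4GMr/d³.
Δa = 4GMr/d³
   = 4 × (6.674 × 10⁻¹¹) × (1.1 × 10²⁵) × (1.6 × 10⁶) / (2.3 × 10⁸)³
   = 3.9 × 10⁻⁴ m/s²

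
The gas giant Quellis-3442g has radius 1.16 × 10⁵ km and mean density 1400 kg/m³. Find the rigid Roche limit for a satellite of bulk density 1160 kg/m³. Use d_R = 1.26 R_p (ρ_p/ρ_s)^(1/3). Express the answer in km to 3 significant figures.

d_R = 1.26 × 1.16 × 10⁵ km × (1400/1160)^(1/3)
    = 1.56 × 10⁵ km

1.56 × 10⁵ km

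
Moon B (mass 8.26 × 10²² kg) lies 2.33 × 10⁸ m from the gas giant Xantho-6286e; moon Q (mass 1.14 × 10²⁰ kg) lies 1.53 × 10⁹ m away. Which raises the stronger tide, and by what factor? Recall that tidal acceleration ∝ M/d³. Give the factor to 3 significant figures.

Moon B, by a factor of ≈ 2.05 × 10⁵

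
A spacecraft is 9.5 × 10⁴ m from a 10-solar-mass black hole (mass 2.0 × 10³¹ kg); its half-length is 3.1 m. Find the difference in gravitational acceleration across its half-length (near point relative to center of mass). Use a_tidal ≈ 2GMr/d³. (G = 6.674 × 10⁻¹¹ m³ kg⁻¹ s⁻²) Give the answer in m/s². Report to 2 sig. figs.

Differencing GM/(d−r)² and GM/d² to first order in r/d gives 2GMr/d³.
a_tidal = 2GMr/d³
        = 2 × (6.674 × 10⁻¹¹) × (2.0 × 10³¹) × (3.1) / (9.5 × 10⁴)³
        = 9.7 × 10⁶ m/s²

9.7 × 10⁶ m/s²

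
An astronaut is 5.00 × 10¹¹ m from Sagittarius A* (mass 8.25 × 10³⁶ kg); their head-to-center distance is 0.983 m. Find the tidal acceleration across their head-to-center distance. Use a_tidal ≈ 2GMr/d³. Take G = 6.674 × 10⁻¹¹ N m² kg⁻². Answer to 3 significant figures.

Δa = 2GMr/d³
   = 2 × (6.674 × 10⁻¹¹) × (8.25 × 10³⁶) × (0.983) / (5.00 × 10¹¹)³
   = 8.66 × 10⁻⁹ m/s²

8.66 × 10⁻⁹ m/s²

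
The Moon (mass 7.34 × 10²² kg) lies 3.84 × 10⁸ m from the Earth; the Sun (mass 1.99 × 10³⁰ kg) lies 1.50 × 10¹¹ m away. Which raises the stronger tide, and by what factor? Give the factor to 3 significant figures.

Tidal stretch scales as M/d³; compute that for each body.
The Moon: (7.34 × 10²²) / (3.84 × 10⁸)³ = 1.296 × 10⁻³
The Sun: (1.99 × 10³⁰) / (1.50 × 10¹¹)³ = 5.896 × 10⁻⁴
Ratio (larger/smaller) = 2.20

The Moon, by a factor of ≈ 2.20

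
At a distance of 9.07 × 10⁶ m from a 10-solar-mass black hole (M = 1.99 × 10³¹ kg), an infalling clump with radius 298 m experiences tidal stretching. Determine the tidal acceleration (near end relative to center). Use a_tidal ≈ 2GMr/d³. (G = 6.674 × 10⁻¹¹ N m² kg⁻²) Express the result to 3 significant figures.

Differencing GM/(d−r)² and GM/d² to first order in r/d gives 2GMr/d³.
Δg = 2GMr/d³
   = 2 × (6.674 × 10⁻¹¹) × (1.99 × 10³¹) × (298) / (9.07 × 10⁶)³
   = 1.06 × 10³ m/s²

1.06 × 10³ m/s²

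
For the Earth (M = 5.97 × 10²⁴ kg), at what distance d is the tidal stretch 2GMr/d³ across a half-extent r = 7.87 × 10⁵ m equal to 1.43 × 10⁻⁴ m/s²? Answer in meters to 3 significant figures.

1.64 × 10⁸ m

2GMr/d³ = a_tidal  ⇒  d = (2GMr / a_tidal)^(1/3)
d = (2 × 6.674×10⁻¹¹ × (5.97 × 10²⁴) × (7.87 × 10⁵) / (1.43 × 10⁻⁴))^(1/3)
  = 1.64 × 10⁸ m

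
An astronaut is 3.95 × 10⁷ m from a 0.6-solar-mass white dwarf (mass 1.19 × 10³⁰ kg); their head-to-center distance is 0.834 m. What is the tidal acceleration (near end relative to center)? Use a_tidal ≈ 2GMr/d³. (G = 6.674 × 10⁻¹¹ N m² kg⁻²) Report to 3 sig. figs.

2.15 × 10⁻³ m/s²

The tidal stretch is the gradient of GM/d² times the body's extent r, hence the 1/d³ dependence.
Δa = 2GMr/d³
   = 2 × (6.674 × 10⁻¹¹) × (1.19 × 10³⁰) × (0.834) / (3.95 × 10⁷)³
   = 2.15 × 10⁻³ m/s²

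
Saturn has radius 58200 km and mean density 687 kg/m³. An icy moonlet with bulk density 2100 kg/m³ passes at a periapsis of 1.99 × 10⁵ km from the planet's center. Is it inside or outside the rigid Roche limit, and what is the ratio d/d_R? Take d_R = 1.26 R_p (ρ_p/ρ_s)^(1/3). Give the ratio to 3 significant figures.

d_R = 1.26 × (58200 km) × (687/2100)^(1/3) = 50530 km
d/d_R = (1.99 × 10⁵) / (50530) = 3.94
Since d/d_R > 1, the body is outside the Roche limit.

outside; d/d_R ≈ 3.94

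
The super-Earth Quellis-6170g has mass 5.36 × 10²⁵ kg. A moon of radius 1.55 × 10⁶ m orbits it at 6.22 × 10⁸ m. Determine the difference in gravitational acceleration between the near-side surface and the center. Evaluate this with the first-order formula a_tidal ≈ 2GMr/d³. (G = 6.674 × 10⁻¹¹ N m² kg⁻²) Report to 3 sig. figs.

4.61 × 10⁻⁵ m/s²

Δa = 2GMr/d³
   = 2 × (6.674 × 10⁻¹¹) × (5.36 × 10²⁵) × (1.55 × 10⁶) / (6.22 × 10⁸)³
   = 4.61 × 10⁻⁵ m/s²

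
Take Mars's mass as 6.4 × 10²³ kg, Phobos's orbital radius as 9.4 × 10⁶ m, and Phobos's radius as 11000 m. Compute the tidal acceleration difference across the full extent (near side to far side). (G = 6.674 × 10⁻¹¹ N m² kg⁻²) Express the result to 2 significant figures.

2.3 × 10⁻³ m/s²

Δg = 4GMr/d³
   = 4 × (6.674 × 10⁻¹¹) × (6.4 × 10²³) × (11000) / (9.4 × 10⁶)³
   = 2.3 × 10⁻³ m/s²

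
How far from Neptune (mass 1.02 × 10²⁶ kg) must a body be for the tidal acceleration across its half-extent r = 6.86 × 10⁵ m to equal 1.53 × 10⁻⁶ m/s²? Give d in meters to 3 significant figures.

2GMr/d³ = a_tidal  ⇒  d = (2GMr / a_tidal)^(1/3)
d = (2 × 6.674×10⁻¹¹ × (1.02 × 10²⁶) × (6.86 × 10⁵) / (1.53 × 10⁻⁶))^(1/3)
  = 1.83 × 10⁹ m

1.83 × 10⁹ m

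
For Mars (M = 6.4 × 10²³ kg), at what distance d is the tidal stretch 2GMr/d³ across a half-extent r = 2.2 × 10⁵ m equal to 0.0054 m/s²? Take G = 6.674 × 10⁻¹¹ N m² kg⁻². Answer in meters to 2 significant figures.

2GMr/d³ = a_tidal  ⇒  d = (2GMr / a_tidal)^(1/3)
d = (2 × 6.674×10⁻¹¹ × (6.4 × 10²³) × (2.2 × 10⁵) / (0.0054))^(1/3)
  = 1.5 × 10⁷ m

1.5 × 10⁷ m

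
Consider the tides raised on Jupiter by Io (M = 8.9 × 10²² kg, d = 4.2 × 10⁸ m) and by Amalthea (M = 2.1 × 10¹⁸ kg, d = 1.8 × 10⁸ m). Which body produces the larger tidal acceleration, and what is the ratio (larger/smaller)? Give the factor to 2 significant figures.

Io, by a factor of ≈ 3300

Tidal acceleration ∝ M/d³, so compare M/d³ for each.
Io: (8.9 × 10²²) / (4.2 × 10⁸)³ = 1.201 × 10⁻³
Amalthea: (2.1 × 10¹⁸) / (1.8 × 10⁸)³ = 3.601 × 10⁻⁷
Ratio (larger/smaller) = 3300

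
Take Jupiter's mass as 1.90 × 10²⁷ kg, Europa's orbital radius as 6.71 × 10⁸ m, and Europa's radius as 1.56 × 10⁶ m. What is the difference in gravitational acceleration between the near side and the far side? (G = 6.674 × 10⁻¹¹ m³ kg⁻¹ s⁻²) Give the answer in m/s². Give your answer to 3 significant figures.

The field gradient is 2GM/d³; across the full diameter 2r the difference is 4GMr/d³.
Δg = 4GMr/d³
   = 4 × (6.674 × 10⁻¹¹) × (1.90 × 10²⁷) × (1.56 × 10⁶) / (6.71 × 10⁸)³
   = 2.62 × 10⁻³ m/s²

2.62 × 10⁻³ m/s²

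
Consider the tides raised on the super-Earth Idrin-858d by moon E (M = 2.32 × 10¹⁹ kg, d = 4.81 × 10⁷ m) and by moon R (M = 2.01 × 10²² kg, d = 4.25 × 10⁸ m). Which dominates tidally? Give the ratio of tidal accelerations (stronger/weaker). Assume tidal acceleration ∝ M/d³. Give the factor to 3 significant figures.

Moon R, by a factor of ≈ 1.26

Tidal stretch scales as M/d³; compute that for each body.
Moon E: (2.32 × 10¹⁹) / (4.81 × 10⁷)³ = 2.085 × 10⁻⁴
Moon R: (2.01 × 10²²) / (4.25 × 10⁸)³ = 2.618 × 10⁻⁴
Ratio (larger/smaller) = 1.26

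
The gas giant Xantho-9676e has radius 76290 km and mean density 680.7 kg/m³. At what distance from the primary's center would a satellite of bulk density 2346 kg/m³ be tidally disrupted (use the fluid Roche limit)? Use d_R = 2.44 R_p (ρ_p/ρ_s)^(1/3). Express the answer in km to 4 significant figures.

1.232 × 10⁵ km

d_R = 2.44 × 76290 km × (680.7/2346)^(1/3)
    = 1.232 × 10⁵ km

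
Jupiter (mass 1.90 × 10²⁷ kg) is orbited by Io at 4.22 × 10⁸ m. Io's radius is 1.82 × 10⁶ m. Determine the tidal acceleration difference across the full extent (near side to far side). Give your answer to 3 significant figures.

1.23 × 10⁻² m/s²

The field gradient is 2GM/d³; across the full diameter 2r the difference is 4GMr/d³.
a_tidal = 4GMr/d³
        = 4 × (6.674 × 10⁻¹¹) × (1.90 × 10²⁷) × (1.82 × 10⁶) / (4.22 × 10⁸)³
        = 1.23 × 10⁻² m/s²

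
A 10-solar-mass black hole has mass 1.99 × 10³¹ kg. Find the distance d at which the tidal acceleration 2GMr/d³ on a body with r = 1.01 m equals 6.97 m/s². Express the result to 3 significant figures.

2GMr/d³ = a_tidal  ⇒  d = (2GMr / a_tidal)^(1/3)
d = (2 × 6.674×10⁻¹¹ × (1.99 × 10³¹) × (1.01) / (6.97))^(1/3)
  = 7.27 × 10⁶ m

7.27 × 10⁶ m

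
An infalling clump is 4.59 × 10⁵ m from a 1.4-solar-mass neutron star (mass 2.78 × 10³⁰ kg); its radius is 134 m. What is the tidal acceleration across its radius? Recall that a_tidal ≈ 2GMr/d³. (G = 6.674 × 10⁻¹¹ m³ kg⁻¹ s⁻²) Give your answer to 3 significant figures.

5.14 × 10⁵ m/s²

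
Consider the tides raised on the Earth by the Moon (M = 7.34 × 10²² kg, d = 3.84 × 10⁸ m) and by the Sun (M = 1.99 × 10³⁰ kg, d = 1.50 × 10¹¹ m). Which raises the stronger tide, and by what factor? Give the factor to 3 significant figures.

The Moon, by a factor of ≈ 2.20

Tidal acceleration ∝ M/d³, so compare M/d³ for each.
The Moon: (7.34 × 10²²) / (3.84 × 10⁸)³ = 1.296 × 10⁻³
The Sun: (1.99 × 10³⁰) / (1.50 × 10¹¹)³ = 5.896 × 10⁻⁴
Ratio (larger/smaller) = 2.20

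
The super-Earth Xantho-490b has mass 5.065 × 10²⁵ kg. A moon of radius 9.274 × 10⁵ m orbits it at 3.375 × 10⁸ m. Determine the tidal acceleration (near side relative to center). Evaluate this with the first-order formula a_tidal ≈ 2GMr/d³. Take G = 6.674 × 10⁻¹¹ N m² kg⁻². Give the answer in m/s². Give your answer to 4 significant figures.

a_tidal = 2GMr/d³
        = 2 × (6.674 × 10⁻¹¹) × (5.065 × 10²⁵) × (9.274 × 10⁵) / (3.375 × 10⁸)³
        = 1.631 × 10⁻⁴ m/s²

1.631 × 10⁻⁴ m/s²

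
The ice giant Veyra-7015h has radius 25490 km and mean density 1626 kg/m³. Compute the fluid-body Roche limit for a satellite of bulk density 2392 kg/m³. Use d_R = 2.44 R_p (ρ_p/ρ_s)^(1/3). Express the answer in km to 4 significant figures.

54690 km

d_R = 2.44 × 25490 km × (1626/2392)^(1/3)
    = 54690 km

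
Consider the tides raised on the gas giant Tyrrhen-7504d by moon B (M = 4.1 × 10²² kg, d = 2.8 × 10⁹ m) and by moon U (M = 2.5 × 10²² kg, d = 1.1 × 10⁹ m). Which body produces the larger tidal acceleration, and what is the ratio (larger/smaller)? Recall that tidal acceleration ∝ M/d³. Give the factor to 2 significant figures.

Compare M/d³ for the two perturbers:
Moon B: (4.1 × 10²²) / (2.8 × 10⁹)³ = 1.868 × 10⁻⁶
Moon U: (2.5 × 10²²) / (1.1 × 10⁹)³ = 1.878 × 10⁻⁵
Ratio (larger/smaller) = 10

Moon U, by a factor of ≈ 10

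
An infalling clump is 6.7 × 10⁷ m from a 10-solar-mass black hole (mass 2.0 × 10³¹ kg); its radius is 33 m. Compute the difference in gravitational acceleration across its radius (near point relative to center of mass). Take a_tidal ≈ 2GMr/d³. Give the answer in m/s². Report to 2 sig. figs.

2.9 × 10⁻¹ m/s²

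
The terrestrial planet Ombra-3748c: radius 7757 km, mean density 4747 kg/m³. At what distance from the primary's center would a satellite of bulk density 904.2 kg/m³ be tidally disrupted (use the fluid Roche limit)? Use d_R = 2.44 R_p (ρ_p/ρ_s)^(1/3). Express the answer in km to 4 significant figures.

d_R = 2.44 × 7757 km × (4747/904.2)^(1/3)
    = 32900 km

32900 km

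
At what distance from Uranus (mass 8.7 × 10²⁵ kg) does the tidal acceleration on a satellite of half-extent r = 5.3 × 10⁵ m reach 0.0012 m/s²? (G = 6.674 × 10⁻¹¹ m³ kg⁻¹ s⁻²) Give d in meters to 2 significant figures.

2GMr/d³ = a_tidal  ⇒  d = (2GMr / a_tidal)^(1/3)
d = (2 × 6.674×10⁻¹¹ × (8.7 × 10²⁵) × (5.3 × 10⁵) / (0.0012))^(1/3)
  = 1.7 × 10⁸ m

1.7 × 10⁸ m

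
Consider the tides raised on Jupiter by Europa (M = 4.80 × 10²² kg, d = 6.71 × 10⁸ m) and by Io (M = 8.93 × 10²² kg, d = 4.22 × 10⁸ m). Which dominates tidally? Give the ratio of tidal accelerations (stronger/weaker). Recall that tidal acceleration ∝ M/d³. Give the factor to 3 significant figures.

Io, by a factor of ≈ 7.48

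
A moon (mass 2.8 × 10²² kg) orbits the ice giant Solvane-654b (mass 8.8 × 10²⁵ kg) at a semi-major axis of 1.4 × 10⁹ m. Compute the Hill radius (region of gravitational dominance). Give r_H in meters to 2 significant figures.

6.6 × 10⁷ m

r_H ≈ a (m/3M)^(1/3)
    = (1.4 × 10⁹) × (2.8 × 10²² / (3 × 8.8 × 10²⁵))^(1/3)
    = 6.6 × 10⁷ m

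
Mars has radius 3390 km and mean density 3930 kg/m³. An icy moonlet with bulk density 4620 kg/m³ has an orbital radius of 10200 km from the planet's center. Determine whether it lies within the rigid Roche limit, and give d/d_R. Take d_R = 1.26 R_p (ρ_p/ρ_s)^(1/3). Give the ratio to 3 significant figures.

outside; d/d_R ≈ 2.52

d_R = 1.26 × (3390 km) × (3930/4620)^(1/3) = 4047 km
d/d_R = (10200) / (4047) = 2.52
Since d/d_R > 1, the body is outside the Roche limit.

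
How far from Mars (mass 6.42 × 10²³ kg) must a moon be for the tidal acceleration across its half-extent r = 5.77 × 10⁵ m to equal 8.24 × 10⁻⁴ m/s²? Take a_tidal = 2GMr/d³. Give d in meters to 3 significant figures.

2GMr/d³ = a_tidal  ⇒  d = (2GMr / a_tidal)^(1/3)
d = (2 × 6.674×10⁻¹¹ × (6.42 × 10²³) × (5.77 × 10⁵) / (8.24 × 10⁻⁴))^(1/3)
  = 3.92 × 10⁷ m

3.92 × 10⁷ m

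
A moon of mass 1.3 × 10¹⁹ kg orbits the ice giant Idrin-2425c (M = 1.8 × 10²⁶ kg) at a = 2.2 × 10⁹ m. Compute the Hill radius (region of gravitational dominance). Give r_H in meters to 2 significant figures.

r_H ≈ a (m/3M)^(1/3)
    = (2.2 × 10⁹) × (1.3 × 10¹⁹ / (3 × 1.8 × 10²⁶))^(1/3)
    = 6.4 × 10⁶ m

6.4 × 10⁶ m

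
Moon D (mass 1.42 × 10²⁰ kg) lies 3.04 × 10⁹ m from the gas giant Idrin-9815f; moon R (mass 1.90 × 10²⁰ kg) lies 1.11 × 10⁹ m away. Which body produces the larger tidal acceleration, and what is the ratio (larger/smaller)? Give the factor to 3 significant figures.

Moon R, by a factor of ≈ 27.5

Compare M/d³ for the two perturbers:
Moon D: (1.42 × 10²⁰) / (3.04 × 10⁹)³ = 5.054 × 10⁻⁹
Moon R: (1.90 × 10²⁰) / (1.11 × 10⁹)³ = 1.389 × 10⁻⁷
Ratio (larger/smaller) = 27.5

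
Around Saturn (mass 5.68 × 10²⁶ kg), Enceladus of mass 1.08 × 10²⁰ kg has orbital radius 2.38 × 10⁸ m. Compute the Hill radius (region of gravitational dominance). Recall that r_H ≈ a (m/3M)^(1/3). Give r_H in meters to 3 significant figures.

9.49 × 10⁵ m

r_H ≈ a (m/3M)^(1/3)
    = (2.38 × 10⁸) × (1.08 × 10²⁰ / (3 × 5.68 × 10²⁶))^(1/3)
    = 9.49 × 10⁵ m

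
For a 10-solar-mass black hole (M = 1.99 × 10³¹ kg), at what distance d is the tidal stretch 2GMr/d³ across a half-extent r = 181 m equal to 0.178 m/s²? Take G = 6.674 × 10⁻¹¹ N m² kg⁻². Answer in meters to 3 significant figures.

2GMr/d³ = a_tidal  ⇒  d = (2GMr / a_tidal)^(1/3)
d = (2 × 6.674×10⁻¹¹ × (1.99 × 10³¹) × (181) / (0.178))^(1/3)
  = 1.39 × 10⁸ m

1.39 × 10⁸ m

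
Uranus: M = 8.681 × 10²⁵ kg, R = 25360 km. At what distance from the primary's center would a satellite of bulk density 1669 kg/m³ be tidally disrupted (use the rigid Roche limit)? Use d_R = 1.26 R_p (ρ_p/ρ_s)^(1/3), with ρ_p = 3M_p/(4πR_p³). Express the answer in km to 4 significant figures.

29180 km

ρ_p = 3M_p/(4πR_p³) = 3 × (8.681 × 10²⁵) / (4π × (2.536 × 10⁷ m)³) = 1271 kg/m³
d_R = 1.26 × 25360 km × (1271/1669)^(1/3)
    = 29180 km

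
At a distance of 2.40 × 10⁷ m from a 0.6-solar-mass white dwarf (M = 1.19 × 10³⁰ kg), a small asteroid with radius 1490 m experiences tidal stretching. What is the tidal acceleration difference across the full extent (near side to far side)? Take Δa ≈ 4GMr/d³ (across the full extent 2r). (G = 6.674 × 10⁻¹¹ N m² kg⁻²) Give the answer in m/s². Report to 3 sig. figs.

Δa = 4GMr/d³
   = 4 × (6.674 × 10⁻¹¹) × (1.19 × 10³⁰) × (1490) / (2.40 × 10⁷)³
   = 3.42 × 10¹ m/s²

3.42 × 10¹ m/s²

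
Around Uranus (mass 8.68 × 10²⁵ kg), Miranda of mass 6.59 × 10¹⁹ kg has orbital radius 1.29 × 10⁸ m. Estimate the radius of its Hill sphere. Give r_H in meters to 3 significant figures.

8.16 × 10⁵ m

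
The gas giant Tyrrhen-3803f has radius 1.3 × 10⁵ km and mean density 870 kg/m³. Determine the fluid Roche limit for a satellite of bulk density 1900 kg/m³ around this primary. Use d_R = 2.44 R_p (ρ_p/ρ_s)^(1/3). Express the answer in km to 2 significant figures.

2.4 × 10⁵ km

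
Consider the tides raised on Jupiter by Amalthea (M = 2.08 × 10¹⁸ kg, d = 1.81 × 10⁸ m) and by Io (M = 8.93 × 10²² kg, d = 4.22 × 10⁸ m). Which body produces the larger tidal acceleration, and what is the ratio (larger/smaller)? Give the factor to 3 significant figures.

Io, by a factor of ≈ 3390

Tidal acceleration ∝ M/d³, so compare M/d³ for each.
Amalthea: (2.08 × 10¹⁸) / (1.81 × 10⁸)³ = 3.508 × 10⁻⁷
Io: (8.93 × 10²²) / (4.22 × 10⁸)³ = 1.188 × 10⁻³
Ratio (larger/smaller) = 3390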